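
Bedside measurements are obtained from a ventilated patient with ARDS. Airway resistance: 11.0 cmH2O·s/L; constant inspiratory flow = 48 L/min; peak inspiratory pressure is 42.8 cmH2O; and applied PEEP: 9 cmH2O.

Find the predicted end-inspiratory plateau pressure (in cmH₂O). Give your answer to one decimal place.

34.0

Flow: 48 L/min ÷ 60 = 0.8 L/s.
Pplat = PIP − Raw × flow = 42.8 − 11.0 × 0.8 = 42.8 − 8.8 = 34.0 cmH2O.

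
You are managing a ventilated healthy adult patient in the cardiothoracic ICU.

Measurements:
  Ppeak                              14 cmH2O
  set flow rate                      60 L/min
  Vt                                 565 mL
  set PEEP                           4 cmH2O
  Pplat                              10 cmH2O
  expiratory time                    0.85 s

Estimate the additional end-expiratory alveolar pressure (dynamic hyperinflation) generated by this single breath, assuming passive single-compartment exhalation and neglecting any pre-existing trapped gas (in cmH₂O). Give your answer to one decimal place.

Flow: 60 L/min ÷ 60 = 1 L/s.
R = (PIP − Pplat)/V̇ = (14 − 10) / 1 = 4.0/1 = 4.0 cmH2O·s/L.
C = Vt/(Pplat − PEEP) = 565.0 / (10 − 4) = 565.0/6.0 = 94.167 mL/cmH2O.
τ = R × C = 4.0 × 0.09417 L/cmH2O = 0.3767 s.
Fraction remaining = e^(−Te/τ) = e^(−0.85/0.3767) = 0.1047; trapped volume = 565.0 × 0.1047 = 59.156 mL.
Additional alveolar pressure from trapping ≈ V_trapped / C = 59.156 / 94.167 = 0.6282 cmH2O.

0.6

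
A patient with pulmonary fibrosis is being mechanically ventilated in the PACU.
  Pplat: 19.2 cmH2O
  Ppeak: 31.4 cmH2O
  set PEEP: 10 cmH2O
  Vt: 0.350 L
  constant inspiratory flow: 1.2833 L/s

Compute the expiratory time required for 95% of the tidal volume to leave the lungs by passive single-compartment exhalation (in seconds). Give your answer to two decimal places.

1.08

R = (PIP − Pplat)/V̇ = (31.4 − 19.2) / 1.2833 = 12.2/1.2833 = 9.507 cmH2O·s/L.
C = Vt/(Pplat − PEEP) = 350.0 / (19.2 − 10) = 350.0/9.2 = 38.043 mL/cmH2O.
τ = R × C = 9.507 × 0.03804 L/cmH2O = 0.3616 s.
t = −τ·ln(1 − 0.95) = −0.3616·ln(0.05) = 1.083 s.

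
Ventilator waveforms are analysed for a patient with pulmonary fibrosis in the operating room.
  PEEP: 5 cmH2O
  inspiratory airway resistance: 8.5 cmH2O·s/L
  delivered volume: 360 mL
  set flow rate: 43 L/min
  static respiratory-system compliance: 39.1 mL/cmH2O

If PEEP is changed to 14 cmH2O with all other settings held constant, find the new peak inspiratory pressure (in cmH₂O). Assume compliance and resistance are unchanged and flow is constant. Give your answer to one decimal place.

Flow: 43 L/min ÷ 60 = 0.7167 L/s.
PIP = Vt/C + R·V̇ + PEEP (constant-flow equation of motion).
Only the baseline term changes: ΔPIP = ΔPEEP = 14 − 5 = 9.0 cmH2O.
Original PIP = 360/39.1 + 8.5×0.7167 + 5 = 20.299 cmH2O; new PIP = 20.299 + (9.0) = 29.299 cmH2O.

29.3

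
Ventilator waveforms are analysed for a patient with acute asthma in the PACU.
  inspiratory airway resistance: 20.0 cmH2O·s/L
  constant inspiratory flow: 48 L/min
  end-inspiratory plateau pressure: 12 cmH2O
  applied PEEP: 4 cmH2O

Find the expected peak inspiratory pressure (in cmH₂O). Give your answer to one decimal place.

Flow: 48 L/min ÷ 60 = 0.8 L/s.
PIP = Pplat + Raw × flow = 12 + 20.0 × 0.8 = 12 + 16.0 = 28.0 cmH2O.

28.0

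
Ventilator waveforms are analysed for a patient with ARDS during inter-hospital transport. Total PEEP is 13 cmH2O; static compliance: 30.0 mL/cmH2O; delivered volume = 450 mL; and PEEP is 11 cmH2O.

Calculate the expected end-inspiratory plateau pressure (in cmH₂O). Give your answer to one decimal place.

End-expiratory occlusion gives total PEEP = 13 cmH2O (intrinsic PEEP = 13 − 11 = 2). Use total PEEP for the elastic gradient.
Pplat = PEEPtotal + Vt / Cstat = 13 + 450 / 30.0 = 13 + 15.0 = 28.0 cmH2O.

28.0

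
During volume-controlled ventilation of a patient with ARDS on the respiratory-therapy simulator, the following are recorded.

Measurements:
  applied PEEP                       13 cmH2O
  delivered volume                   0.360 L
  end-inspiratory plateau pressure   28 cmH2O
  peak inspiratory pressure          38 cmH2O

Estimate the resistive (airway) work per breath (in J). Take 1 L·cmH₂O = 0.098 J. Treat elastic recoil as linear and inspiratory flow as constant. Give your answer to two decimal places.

With constant inspiratory flow the resistive pressure is constant at PIP − Pplat = 38 − 28 = 10.0 cmH2O, so resistive work = 10.0 × 0.360 = 3.6 L·cmH2O.
× 0.098 J/(L·cmH2O) → 0.3528 J.

0.35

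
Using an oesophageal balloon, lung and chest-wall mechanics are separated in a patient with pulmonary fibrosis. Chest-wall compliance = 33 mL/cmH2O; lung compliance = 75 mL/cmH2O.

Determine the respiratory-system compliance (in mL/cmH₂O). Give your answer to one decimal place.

Lung and chest wall are elastances in series: 1/Crs = 1/CL + 1/Ccw.
1/Crs = 1/75 + 1/33 = 0.04364.
Crs = 22.915 mL/cmH2O.

22.9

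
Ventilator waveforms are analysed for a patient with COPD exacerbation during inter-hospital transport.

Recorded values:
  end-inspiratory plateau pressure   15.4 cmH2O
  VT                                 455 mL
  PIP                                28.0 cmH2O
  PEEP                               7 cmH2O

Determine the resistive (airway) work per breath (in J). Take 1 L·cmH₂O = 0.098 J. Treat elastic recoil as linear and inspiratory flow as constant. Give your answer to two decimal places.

With constant inspiratory flow the resistive pressure is constant at PIP − Pplat = 28.0 − 15.4 = 12.6 cmH2O, so resistive work = 12.6 × 0.455 = 5.733 L·cmH2O.
× 0.098 J/(L·cmH2O) → 0.5618 J.

0.56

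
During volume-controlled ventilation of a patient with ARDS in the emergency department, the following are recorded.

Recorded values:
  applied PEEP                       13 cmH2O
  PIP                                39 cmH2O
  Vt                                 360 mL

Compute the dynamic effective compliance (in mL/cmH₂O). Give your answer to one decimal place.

13.8

Dynamic compliance = Vt / (PIP − PEEP) = 360 / (39 − 13) = 360 / 26.0 = 13.846 mL/cmH2O.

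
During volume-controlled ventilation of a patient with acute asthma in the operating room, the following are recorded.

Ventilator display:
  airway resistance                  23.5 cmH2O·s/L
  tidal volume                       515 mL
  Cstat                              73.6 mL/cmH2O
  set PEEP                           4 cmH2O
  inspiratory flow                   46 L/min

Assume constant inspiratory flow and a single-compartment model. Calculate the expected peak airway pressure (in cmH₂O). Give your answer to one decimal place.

Flow: 46 L/min ÷ 60 = 0.7667 L/s.
Equation of motion (constant flow): PIP = Vt/C + R·V̇ + PEEP.
PIP = 515/73.6 + 23.5×0.7667 + 4 = 6.997 + 18.017 + 4 = 29.014 cmH2O.

29.0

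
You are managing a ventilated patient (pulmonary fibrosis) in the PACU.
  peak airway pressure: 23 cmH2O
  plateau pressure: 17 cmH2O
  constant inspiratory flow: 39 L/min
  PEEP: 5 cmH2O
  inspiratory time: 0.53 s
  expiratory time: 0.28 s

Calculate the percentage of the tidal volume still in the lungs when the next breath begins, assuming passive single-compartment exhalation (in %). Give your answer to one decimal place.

34.8

Flow: 39 L/min ÷ 60 = 0.65 L/s.
Vt = flow × Ti = 0.65 L/s × 0.53 s × 1000 mL/L = 344.5 mL.
R = (PIP − Pplat)/V̇ = (23 − 17) / 0.65 = 6.0/0.65 = 9.231 cmH2O·s/L.
C = Vt/(Pplat − PEEP) = 344.5 / (17 − 5) = 344.5/12.0 = 28.708 mL/cmH2O.
τ = R × C = 9.231 × 0.02871 L/cmH2O = 0.265 s.
Fraction remaining at end-expiration = e^(−Te/τ) = e^(−0.28/0.265) = 0.3476 → 34.76%.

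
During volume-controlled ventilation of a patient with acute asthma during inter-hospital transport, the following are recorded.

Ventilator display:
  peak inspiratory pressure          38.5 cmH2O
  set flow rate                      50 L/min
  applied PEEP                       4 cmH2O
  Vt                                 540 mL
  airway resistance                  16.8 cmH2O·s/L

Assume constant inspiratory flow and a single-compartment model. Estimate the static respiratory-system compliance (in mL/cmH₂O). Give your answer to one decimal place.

26.3

Flow: 50 L/min ÷ 60 = 0.8333 L/s.
Equation of motion (constant flow): PIP = Vt/C + R·V̇ + PEEP.
Vt/C = PIP − R·V̇ − PEEP = 38.5 − 16.8×0.8333 − 4 = 38.5 − 13.999 − 4 = 20.501 cmH2O.
C = Vt / 20.501 = 540 / 20.501 = 26.34 mL/cmH2O.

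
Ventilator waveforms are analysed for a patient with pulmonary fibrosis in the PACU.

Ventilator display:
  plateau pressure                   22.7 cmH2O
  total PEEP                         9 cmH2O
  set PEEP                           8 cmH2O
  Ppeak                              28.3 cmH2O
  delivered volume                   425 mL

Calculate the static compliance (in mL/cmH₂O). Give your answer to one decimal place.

31.0

End-expiratory occlusion gives total PEEP = 9 cmH2O (intrinsic PEEP = 9 − 8 = 1). Use total PEEP for the elastic gradient.
Cstat = Vt / (Pplat − PEEPtotal) = 425 / (22.7 − 9) = 425 / 13.7 = 31.022 mL/cmH2O.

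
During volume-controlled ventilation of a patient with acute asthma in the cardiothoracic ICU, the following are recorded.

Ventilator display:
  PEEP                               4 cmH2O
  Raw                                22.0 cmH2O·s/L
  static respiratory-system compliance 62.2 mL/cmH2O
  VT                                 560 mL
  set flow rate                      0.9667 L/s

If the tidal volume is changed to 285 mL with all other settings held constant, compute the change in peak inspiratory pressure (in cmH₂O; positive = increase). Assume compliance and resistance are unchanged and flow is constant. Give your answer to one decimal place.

PIP = Vt/C + R·V̇ + PEEP (constant-flow equation of motion).
Only the elastic term changes: ΔPIP = ΔVt / C = (285 − 560) / 62.2 = -4.421 cmH2O.

-4.4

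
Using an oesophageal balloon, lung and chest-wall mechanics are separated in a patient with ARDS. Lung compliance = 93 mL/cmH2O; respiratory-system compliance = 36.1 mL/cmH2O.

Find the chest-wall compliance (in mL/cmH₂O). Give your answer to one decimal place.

1/Ccw = 1/Crs − 1/CL.
1/Ccw = 1/36.1 − 1/93 = 0.01695.
Ccw = 58.997 mL/cmH2O.

59.0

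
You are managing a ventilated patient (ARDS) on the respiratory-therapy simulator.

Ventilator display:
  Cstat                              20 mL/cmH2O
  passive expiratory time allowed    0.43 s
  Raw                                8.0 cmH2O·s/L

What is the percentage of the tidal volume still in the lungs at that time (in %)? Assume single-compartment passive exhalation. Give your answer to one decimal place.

6.8

τ = R × C = 8.0 × 20 mL/cmH2O = 8.0 × 0.020 L/cmH2O = 0.16 s.
Passive exhalation: V(t)/V₀ = e^(−t/τ) = e^(−0.43/0.16) = 0.06805.
Fraction remaining = 0.06805 → 6.805%.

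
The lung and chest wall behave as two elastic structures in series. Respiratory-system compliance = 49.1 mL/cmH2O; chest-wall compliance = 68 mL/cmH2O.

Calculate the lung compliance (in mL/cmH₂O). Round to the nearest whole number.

1/CL = 1/Crs − 1/Ccw.
1/CL = 1/49.1 − 1/68 = 0.005661.
CL = 176.65 mL/cmH2O.

177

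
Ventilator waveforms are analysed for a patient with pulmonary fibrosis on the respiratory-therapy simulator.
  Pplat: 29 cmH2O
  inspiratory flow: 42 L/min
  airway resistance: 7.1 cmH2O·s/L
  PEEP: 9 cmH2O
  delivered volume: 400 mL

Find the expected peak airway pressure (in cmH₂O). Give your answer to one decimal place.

34.0

Flow: 42 L/min ÷ 60 = 0.7 L/s.
PIP = Pplat + Raw × flow = 29 + 7.1 × 0.7 = 29 + 4.97 = 33.97 cmH2O.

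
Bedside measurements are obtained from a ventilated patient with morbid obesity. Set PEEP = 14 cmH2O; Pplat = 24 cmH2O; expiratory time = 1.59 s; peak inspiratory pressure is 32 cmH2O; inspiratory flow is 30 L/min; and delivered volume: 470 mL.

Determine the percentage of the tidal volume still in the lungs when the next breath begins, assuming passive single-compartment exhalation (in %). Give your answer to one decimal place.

12.1

Flow: 30 L/min ÷ 60 = 0.5 L/s.
R = (PIP − Pplat)/V̇ = (32 − 24) / 0.5 = 8.0/0.5 = 16.0 cmH2O·s/L.
C = Vt/(Pplat − PEEP) = 470.0 / (24 − 14) = 470.0/10.0 = 47.0 mL/cmH2O.
τ = R × C = 16.0 × 0.047 L/cmH2O = 0.752 s.
Fraction remaining at end-expiration = e^(−Te/τ) = e^(−1.59/0.752) = 0.1207 → 12.07%.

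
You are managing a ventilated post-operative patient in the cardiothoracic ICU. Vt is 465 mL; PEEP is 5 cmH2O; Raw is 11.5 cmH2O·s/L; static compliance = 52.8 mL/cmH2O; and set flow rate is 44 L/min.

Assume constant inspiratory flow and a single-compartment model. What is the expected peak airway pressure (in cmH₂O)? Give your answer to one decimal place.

Flow: 44 L/min ÷ 60 = 0.7333 L/s.
Equation of motion (constant flow): PIP = Vt/C + R·V̇ + PEEP.
PIP = 465/52.8 + 11.5×0.7333 + 5 = 8.807 + 8.433 + 5 = 22.24 cmH2O.

22.2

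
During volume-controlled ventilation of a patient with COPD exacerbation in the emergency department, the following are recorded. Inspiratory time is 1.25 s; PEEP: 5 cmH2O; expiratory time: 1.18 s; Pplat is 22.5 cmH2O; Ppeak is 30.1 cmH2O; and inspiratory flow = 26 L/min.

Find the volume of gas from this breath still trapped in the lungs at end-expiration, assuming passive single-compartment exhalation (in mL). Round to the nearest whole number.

62

Flow: 26 L/min ÷ 60 = 0.4333 L/s.
Vt = flow × Ti = 0.4333 L/s × 1.25 s × 1000 mL/L = 541.63 mL.
R = (PIP − Pplat)/V̇ = (30.1 − 22.5) / 0.4333 = 7.6/0.4333 = 17.54 cmH2O·s/L.
C = Vt/(Pplat − PEEP) = 541.63 / (22.5 − 5) = 541.63/17.5 = 30.95 mL/cmH2O.
τ = R × C = 17.54 × 0.03095 L/cmH2O = 0.5429 s.
Fraction remaining = e^(−Te/τ) = e^(−1.18/0.5429) = 0.1138.
Trapped volume = 541.63 × 0.1138 = 61.637 mL.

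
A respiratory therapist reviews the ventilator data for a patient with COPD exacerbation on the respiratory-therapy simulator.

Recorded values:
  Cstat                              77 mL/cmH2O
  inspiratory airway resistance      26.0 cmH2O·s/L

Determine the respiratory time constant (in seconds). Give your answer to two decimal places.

τ = R × C = 26.0 × 77 mL/cmH2O = 26.0 × 0.077 L/cmH2O = 2.002 s.

2.00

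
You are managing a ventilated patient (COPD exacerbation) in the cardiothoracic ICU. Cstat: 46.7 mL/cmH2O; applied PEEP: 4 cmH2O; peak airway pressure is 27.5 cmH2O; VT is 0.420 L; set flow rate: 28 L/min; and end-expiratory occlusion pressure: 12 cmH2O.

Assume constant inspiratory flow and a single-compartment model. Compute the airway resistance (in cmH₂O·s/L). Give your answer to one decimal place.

13.9

Flow: 28 L/min ÷ 60 = 0.4667 L/s.
Total PEEP = 12 cmH2O (set 4 + intrinsic 8); this is the baseline alveolar pressure.
Equation of motion (constant flow): PIP = Vt/C + R·V̇ + PEEP.
R·V̇ = PIP − Vt/C − PEEP = 27.5 − 420/46.7 − 12 = 27.5 − 8.994 − 12 = 6.506 cmH2O.
R = 6.506 / 0.4667 = 13.94 cmH2O·s/L.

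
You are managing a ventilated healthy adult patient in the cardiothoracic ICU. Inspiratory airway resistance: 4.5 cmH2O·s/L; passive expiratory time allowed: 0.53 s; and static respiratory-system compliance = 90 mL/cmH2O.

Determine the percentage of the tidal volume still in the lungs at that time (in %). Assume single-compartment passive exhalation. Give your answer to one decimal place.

τ = R × C = 4.5 × 90 mL/cmH2O = 4.5 × 0.090 L/cmH2O = 0.405 s.
Passive exhalation: V(t)/V₀ = e^(−t/τ) = e^(−0.53/0.405) = 0.2702.
Fraction remaining = 0.2702 → 27.02%.

27.0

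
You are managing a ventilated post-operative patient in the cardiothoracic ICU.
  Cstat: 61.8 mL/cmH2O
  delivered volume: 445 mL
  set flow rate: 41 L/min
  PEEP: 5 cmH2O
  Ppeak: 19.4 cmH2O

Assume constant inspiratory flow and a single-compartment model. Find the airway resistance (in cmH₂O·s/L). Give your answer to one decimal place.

Flow: 41 L/min ÷ 60 = 0.6833 L/s.
Equation of motion (constant flow): PIP = Vt/C + R·V̇ + PEEP.
R·V̇ = PIP − Vt/C − PEEP = 19.4 − 445/61.8 − 5 = 19.4 − 7.201 − 5 = 7.199 cmH2O.
R = 7.199 / 0.6833 = 10.536 cmH2O·s/L.

10.5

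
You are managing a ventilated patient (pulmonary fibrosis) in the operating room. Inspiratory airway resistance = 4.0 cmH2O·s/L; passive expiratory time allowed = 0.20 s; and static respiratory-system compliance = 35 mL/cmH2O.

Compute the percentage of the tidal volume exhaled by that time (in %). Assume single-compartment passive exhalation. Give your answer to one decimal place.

76.0

τ = R × C = 4.0 × 35 mL/cmH2O = 4.0 × 0.035 L/cmH2O = 0.14 s.
Passive exhalation: V(t)/V₀ = e^(−t/τ) = e^(−0.20/0.14) = 0.2397.
Fraction exhaled = 1 − 0.2397 = 0.7603 → 76.03%.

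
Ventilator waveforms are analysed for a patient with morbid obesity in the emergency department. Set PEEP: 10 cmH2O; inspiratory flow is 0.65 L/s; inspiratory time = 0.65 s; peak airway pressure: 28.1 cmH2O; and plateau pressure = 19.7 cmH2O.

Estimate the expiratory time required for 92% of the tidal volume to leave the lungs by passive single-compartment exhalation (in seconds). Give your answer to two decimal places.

1.42

Vt = flow × Ti = 0.65 L/s × 0.65 s × 1000 mL/L = 422.5 mL.
R = (PIP − Pplat)/V̇ = (28.1 − 19.7) / 0.65 = 8.4/0.65 = 12.923 cmH2O·s/L.
C = Vt/(Pplat − PEEP) = 422.5 / (19.7 − 10) = 422.5/9.7 = 43.557 mL/cmH2O.
τ = R × C = 12.923 × 0.04356 L/cmH2O = 0.5629 s.
t = −τ·ln(1 − 0.92) = −0.5629·ln(0.08) = 1.422 s.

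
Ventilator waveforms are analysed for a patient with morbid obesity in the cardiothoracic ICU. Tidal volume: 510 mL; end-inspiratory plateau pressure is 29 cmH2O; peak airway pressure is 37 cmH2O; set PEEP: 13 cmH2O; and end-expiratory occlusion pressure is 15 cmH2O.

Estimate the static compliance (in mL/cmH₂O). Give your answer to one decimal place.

End-expiratory occlusion gives total PEEP = 15 cmH2O (intrinsic PEEP = 15 − 13 = 2). Use total PEEP for the elastic gradient.
Cstat = Vt / (Pplat − PEEPtotal) = 510 / (29 − 15) = 510 / 14.0 = 36.429 mL/cmH2O.

36.4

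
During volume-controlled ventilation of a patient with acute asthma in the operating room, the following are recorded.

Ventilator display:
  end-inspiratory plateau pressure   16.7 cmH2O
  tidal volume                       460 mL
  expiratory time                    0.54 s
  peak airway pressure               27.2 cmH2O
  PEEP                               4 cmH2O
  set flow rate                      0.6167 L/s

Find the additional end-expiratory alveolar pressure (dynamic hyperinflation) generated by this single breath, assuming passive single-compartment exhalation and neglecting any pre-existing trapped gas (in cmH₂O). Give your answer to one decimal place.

R = (PIP − Pplat)/V̇ = (27.2 − 16.7) / 0.6167 = 10.5/0.6167 = 17.026 cmH2O·s/L.
C = Vt/(Pplat − PEEP) = 460.0 / (16.7 − 4) = 460.0/12.7 = 36.22 mL/cmH2O.
τ = R × C = 17.026 × 0.03622 L/cmH2O = 0.6167 s.
Fraction remaining = e^(−Te/τ) = e^(−0.54/0.6167) = 0.4166; trapped volume = 460.0 × 0.4166 = 191.64 mL.
Additional alveolar pressure from trapping ≈ V_trapped / C = 191.64 / 36.22 = 5.291 cmH2O.

5.3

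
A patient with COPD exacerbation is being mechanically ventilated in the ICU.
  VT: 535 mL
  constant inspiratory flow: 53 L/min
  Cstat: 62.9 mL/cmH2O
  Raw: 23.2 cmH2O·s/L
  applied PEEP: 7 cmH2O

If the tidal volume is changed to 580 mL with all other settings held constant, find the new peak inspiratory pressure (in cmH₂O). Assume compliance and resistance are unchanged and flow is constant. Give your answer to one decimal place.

Flow: 53 L/min ÷ 60 = 0.8833 L/s.
PIP = Vt/C + R·V̇ + PEEP (constant-flow equation of motion).
Only the elastic term changes: ΔPIP = ΔVt / C = (580 − 535) / 62.9 = 0.7154 cmH2O.
Original PIP = 535/62.9 + 23.2×0.8833 + 7 = 35.998 cmH2O; new PIP = 35.998 + (0.7154) = 36.713 cmH2O.

36.7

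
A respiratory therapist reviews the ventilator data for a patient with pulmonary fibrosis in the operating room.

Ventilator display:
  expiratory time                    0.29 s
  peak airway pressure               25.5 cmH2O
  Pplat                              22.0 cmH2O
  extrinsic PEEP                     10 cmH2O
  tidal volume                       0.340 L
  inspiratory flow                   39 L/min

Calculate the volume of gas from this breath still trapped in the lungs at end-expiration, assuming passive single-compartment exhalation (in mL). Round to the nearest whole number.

51

Flow: 39 L/min ÷ 60 = 0.65 L/s.
R = (PIP − Pplat)/V̇ = (25.5 − 22.0) / 0.65 = 3.5/0.65 = 5.385 cmH2O·s/L.
C = Vt/(Pplat − PEEP) = 340.0 / (22.0 − 10) = 340.0/12.0 = 28.333 mL/cmH2O.
τ = R × C = 5.385 × 0.02833 L/cmH2O = 0.1526 s.
Fraction remaining = e^(−Te/τ) = e^(−0.29/0.1526) = 0.1495.
Trapped volume = 340.0 × 0.1495 = 50.83 mL.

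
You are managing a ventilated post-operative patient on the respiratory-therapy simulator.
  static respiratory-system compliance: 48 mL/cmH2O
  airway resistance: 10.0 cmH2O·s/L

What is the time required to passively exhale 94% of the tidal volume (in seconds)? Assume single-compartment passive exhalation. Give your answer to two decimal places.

1.35

τ = R × C = 10.0 × 48 mL/cmH2O = 10.0 × 0.048 L/cmH2O = 0.48 s.
Exhaled fraction f = 1 − e^(−t/τ) → t = −τ·ln(1 − f) = −0.48·ln(0.06) = 1.35 s.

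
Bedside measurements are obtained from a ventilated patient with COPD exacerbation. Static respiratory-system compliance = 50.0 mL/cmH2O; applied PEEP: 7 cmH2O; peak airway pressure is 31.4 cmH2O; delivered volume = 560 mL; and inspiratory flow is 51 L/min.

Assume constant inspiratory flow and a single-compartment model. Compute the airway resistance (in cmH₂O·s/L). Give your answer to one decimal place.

15.5

Flow: 51 L/min ÷ 60 = 0.85 L/s.
Equation of motion (constant flow): PIP = Vt/C + R·V̇ + PEEP.
R·V̇ = PIP − Vt/C − PEEP = 31.4 − 560/50.0 − 7 = 31.4 − 11.2 − 7 = 13.2 cmH2O.
R = 13.2 / 0.85 = 15.529 cmH2O·s/L.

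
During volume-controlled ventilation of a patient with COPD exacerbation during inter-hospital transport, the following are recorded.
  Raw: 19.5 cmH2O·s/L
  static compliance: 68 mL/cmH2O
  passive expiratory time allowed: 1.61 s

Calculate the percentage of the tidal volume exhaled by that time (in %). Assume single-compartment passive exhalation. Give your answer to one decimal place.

70.3

τ = R × C = 19.5 × 68 mL/cmH2O = 19.5 × 0.068 L/cmH2O = 1.326 s.
Passive exhalation: V(t)/V₀ = e^(−t/τ) = e^(−1.61/1.326) = 0.297.
Fraction exhaled = 1 − 0.297 = 0.703 → 70.3%.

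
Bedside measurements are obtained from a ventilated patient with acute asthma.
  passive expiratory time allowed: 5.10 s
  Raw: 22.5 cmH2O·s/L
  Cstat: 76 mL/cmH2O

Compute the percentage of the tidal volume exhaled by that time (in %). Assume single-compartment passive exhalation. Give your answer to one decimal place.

94.9

τ = R × C = 22.5 × 76 mL/cmH2O = 22.5 × 0.076 L/cmH2O = 1.71 s.
Passive exhalation: V(t)/V₀ = e^(−t/τ) = e^(−5.10/1.71) = 0.05067.
Fraction exhaled = 1 − 0.05067 = 0.9493 → 94.93%.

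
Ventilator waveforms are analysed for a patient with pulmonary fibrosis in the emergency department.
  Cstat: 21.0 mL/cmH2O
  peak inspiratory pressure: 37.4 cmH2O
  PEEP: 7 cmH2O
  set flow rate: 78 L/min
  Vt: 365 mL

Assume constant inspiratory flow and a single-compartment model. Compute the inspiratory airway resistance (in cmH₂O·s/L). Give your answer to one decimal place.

Flow: 78 L/min ÷ 60 = 1.3 L/s.
Equation of motion (constant flow): PIP = Vt/C + R·V̇ + PEEP.
R·V̇ = PIP − Vt/C − PEEP = 37.4 − 365/21.0 − 7 = 37.4 − 17.381 − 7 = 13.019 cmH2O.
R = 13.019 / 1.3 = 10.015 cmH2O·s/L.

10.0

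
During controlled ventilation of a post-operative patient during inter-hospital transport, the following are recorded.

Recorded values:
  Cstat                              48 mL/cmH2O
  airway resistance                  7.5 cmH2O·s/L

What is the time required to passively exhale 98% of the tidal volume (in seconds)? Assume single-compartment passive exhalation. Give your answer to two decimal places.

τ = R × C = 7.5 × 48 mL/cmH2O = 7.5 × 0.048 L/cmH2O = 0.36 s.
Exhaled fraction f = 1 − e^(−t/τ) → t = −τ·ln(1 − f) = −0.36·ln(0.02) = 1.408 s.

1.41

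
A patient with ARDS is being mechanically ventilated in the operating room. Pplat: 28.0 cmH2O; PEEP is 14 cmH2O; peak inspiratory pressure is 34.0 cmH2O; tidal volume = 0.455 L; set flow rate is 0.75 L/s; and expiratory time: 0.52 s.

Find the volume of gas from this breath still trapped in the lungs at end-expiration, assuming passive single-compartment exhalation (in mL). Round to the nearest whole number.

62

R = (PIP − Pplat)/V̇ = (34.0 − 28.0) / 0.75 = 6.0/0.75 = 8.0 cmH2O·s/L.
C = Vt/(Pplat − PEEP) = 455.0 / (28.0 − 14) = 455.0/14.0 = 32.5 mL/cmH2O.
τ = R × C = 8.0 × 0.0325 L/cmH2O = 0.26 s.
Fraction remaining = e^(−Te/τ) = e^(−0.52/0.26) = 0.1353.
Trapped volume = 455.0 × 0.1353 = 61.562 mL.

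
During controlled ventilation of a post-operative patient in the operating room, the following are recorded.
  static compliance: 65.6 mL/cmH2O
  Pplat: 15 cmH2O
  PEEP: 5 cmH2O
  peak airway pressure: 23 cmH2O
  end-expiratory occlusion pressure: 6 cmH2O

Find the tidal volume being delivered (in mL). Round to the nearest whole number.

End-expiratory occlusion gives total PEEP = 6 cmH2O (intrinsic PEEP = 6 − 5 = 1). Use total PEEP for the elastic gradient.
Vt = Cstat × (Pplat − PEEPtotal) = 65.6 × (15 − 6) = 65.6 × 9.0 = 590.4 mL.

590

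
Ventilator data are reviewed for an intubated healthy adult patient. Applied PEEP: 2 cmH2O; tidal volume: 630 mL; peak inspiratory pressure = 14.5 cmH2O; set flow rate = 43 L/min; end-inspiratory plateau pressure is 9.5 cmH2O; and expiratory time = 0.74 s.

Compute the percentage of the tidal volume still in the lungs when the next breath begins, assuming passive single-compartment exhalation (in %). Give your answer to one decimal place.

Flow: 43 L/min ÷ 60 = 0.7167 L/s.
R = (PIP − Pplat)/V̇ = (14.5 − 9.5) / 0.7167 = 5.0/0.7167 = 6.976 cmH2O·s/L.
C = Vt/(Pplat − PEEP) = 630.0 / (9.5 − 2) = 630.0/7.5 = 84.0 mL/cmH2O.
τ = R × C = 6.976 × 0.084 L/cmH2O = 0.586 s.
Fraction remaining at end-expiration = e^(−Te/τ) = e^(−0.74/0.586) = 0.2829 → 28.29%.

28.3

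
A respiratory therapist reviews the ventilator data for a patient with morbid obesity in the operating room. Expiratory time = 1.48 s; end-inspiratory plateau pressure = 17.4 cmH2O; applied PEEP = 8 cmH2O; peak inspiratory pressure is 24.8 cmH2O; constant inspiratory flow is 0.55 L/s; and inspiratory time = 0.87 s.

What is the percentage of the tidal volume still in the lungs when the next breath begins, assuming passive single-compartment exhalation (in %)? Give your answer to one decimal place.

11.5

Vt = flow × Ti = 0.55 L/s × 0.87 s × 1000 mL/L = 478.5 mL.
R = (PIP − Pplat)/V̇ = (24.8 − 17.4) / 0.55 = 7.4/0.55 = 13.455 cmH2O·s/L.
C = Vt/(Pplat − PEEP) = 478.5 / (17.4 − 8) = 478.5/9.4 = 50.904 mL/cmH2O.
τ = R × C = 13.455 × 0.0509 L/cmH2O = 0.6849 s.
Fraction remaining at end-expiration = e^(−Te/τ) = e^(−1.48/0.6849) = 0.1152 → 11.52%.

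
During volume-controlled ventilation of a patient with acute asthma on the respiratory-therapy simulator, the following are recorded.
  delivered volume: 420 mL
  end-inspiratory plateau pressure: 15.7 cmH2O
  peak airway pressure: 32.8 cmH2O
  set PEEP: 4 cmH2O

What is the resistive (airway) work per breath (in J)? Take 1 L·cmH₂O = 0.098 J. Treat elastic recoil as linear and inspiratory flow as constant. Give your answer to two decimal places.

0.70

With constant inspiratory flow the resistive pressure is constant at PIP − Pplat = 32.8 − 15.7 = 17.1 cmH2O, so resistive work = 17.1 × 0.420 = 7.182 L·cmH2O.
× 0.098 J/(L·cmH2O) → 0.7038 J.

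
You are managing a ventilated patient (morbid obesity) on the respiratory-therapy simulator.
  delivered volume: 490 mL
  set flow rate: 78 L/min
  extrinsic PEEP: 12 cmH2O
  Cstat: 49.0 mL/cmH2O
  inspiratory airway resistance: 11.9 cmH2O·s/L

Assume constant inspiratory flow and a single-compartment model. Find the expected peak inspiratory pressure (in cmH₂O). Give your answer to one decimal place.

37.5

Flow: 78 L/min ÷ 60 = 1.3 L/s.
Equation of motion (constant flow): PIP = Vt/C + R·V̇ + PEEP.
PIP = 490/49.0 + 11.9×1.3 + 12 = 10.0 + 15.47 + 12 = 37.47 cmH2O.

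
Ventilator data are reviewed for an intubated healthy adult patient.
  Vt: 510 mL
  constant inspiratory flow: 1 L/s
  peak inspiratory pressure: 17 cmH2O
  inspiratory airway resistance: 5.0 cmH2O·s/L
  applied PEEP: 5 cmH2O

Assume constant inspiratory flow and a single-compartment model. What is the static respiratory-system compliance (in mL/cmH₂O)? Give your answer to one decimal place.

72.9

Equation of motion (constant flow): PIP = Vt/C + R·V̇ + PEEP.
Vt/C = PIP − R·V̇ − PEEP = 17 − 5.0×1 − 5 = 17 − 5.0 − 5 = 7.0 cmH2O.
C = Vt / 7.0 = 510 / 7.0 = 72.857 mL/cmH2O.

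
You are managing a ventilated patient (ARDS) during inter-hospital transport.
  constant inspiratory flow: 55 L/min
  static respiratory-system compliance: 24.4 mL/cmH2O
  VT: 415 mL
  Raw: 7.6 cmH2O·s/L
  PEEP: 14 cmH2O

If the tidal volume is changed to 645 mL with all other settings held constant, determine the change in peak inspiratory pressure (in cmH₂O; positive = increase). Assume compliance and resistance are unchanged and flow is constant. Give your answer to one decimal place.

9.4

PIP = Vt/C + R·V̇ + PEEP (constant-flow equation of motion).
Only the elastic term changes: ΔPIP = ΔVt / C = (645 − 415) / 24.4 = 9.426 cmH2O.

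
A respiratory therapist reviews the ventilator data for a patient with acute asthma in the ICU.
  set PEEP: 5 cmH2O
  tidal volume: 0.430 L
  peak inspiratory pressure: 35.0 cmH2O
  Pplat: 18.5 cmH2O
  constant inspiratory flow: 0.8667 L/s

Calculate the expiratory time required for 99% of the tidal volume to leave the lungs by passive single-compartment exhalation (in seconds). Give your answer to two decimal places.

R = (PIP − Pplat)/V̇ = (35.0 − 18.5) / 0.8667 = 16.5/0.8667 = 19.038 cmH2O·s/L.
C = Vt/(Pplat − PEEP) = 430.0 / (18.5 − 5) = 430.0/13.5 = 31.852 mL/cmH2O.
τ = R × C = 19.038 × 0.03185 L/cmH2O = 0.6064 s.
t = −τ·ln(1 − 0.99) = −0.6064·ln(0.01) = 2.793 s.

2.79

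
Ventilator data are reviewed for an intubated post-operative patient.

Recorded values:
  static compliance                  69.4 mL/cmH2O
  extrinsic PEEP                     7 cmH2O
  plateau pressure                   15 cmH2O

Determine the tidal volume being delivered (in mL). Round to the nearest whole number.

Vt = Cstat × (Pplat − PEEP) = 69.4 × (15 − 7) = 69.4 × 8.0 = 555.2 mL.

555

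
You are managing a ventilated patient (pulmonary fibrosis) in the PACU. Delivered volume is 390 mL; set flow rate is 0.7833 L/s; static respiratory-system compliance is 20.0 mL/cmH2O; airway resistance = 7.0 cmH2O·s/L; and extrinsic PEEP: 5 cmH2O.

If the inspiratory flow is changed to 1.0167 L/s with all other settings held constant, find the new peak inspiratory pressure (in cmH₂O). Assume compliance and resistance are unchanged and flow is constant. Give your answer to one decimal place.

31.6

PIP = Vt/C + R·V̇ + PEEP (constant-flow equation of motion).
Only the resistive term changes: ΔPIP = R × ΔV̇ = 7.0 × (1.0167 − 0.7833) = 7.0 × 0.2334 = 1.634 cmH2O.
Original PIP = 390/20.0 + 7.0×0.7833 + 5 = 29.983 cmH2O; new PIP = 29.983 + (1.634) = 31.617 cmH2O.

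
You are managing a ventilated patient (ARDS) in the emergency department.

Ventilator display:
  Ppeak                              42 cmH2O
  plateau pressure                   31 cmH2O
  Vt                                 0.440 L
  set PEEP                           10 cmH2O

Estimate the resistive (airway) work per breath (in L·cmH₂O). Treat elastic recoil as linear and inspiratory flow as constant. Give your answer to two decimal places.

With constant inspiratory flow the resistive pressure is constant at PIP − Pplat = 42 − 31 = 11.0 cmH2O, so resistive work = 11.0 × 0.440 = 4.84 L·cmH2O.

4.84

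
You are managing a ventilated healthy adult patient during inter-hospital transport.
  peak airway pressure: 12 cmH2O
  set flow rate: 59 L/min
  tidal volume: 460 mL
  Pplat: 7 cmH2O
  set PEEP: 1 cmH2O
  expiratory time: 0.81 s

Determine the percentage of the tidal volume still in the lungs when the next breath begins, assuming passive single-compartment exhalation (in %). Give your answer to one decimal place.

12.5

Flow: 59 L/min ÷ 60 = 0.9833 L/s.
R = (PIP − Pplat)/V̇ = (12 − 7) / 0.9833 = 5.0/0.9833 = 5.085 cmH2O·s/L.
C = Vt/(Pplat − PEEP) = 460.0 / (7 − 1) = 460.0/6.0 = 76.667 mL/cmH2O.
τ = R × C = 5.085 × 0.07667 L/cmH2O = 0.3899 s.
Fraction remaining at end-expiration = e^(−Te/τ) = e^(−0.81/0.3899) = 0.1252 → 12.52%.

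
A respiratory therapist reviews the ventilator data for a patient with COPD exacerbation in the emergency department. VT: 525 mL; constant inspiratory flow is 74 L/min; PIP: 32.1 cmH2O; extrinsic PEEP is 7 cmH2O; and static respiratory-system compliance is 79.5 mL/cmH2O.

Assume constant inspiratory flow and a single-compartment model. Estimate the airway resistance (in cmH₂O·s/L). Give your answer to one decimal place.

Flow: 74 L/min ÷ 60 = 1.2333 L/s.
Equation of motion (constant flow): PIP = Vt/C + R·V̇ + PEEP.
R·V̇ = PIP − Vt/C − PEEP = 32.1 − 525/79.5 − 7 = 32.1 − 6.604 − 7 = 18.496 cmH2O.
R = 18.496 / 1.2333 = 14.997 cmH2O·s/L.

15.0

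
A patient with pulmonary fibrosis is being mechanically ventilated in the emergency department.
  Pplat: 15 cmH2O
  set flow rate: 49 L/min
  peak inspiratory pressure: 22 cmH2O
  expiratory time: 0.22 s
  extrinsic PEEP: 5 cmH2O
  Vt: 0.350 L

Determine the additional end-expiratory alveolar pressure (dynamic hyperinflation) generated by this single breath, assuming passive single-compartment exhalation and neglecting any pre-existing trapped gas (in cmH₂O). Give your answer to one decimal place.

Flow: 49 L/min ÷ 60 = 0.8167 L/s.
R = (PIP − Pplat)/V̇ = (22 − 15) / 0.8167 = 7.0/0.8167 = 8.571 cmH2O·s/L.
C = Vt/(Pplat − PEEP) = 350.0 / (15 − 5) = 350.0/10.0 = 35.0 mL/cmH2O.
τ = R × C = 8.571 × 0.035 L/cmH2O = 0.3 s.
Fraction remaining = e^(−Te/τ) = e^(−0.22/0.3) = 0.4803; trapped volume = 350.0 × 0.4803 = 168.11 mL.
Additional alveolar pressure from trapping ≈ V_trapped / C = 168.11 / 35.0 = 4.803 cmH2O.

4.8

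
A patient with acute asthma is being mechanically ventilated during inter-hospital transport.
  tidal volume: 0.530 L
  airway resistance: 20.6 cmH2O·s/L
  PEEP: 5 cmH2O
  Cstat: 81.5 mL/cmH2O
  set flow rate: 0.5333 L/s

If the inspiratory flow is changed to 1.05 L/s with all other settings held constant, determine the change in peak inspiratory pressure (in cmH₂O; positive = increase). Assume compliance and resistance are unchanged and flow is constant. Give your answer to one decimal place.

PIP = Vt/C + R·V̇ + PEEP (constant-flow equation of motion).
Only the resistive term changes: ΔPIP = R × ΔV̇ = 20.6 × (1.05 − 0.5333) = 20.6 × 0.5167 = 10.644 cmH2O.

10.6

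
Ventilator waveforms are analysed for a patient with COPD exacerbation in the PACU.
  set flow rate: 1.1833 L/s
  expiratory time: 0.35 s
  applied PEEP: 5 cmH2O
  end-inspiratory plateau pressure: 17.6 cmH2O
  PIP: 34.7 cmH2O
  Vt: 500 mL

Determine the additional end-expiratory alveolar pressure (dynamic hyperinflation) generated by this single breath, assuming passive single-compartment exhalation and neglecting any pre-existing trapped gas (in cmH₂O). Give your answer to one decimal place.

R = (PIP − Pplat)/V̇ = (34.7 − 17.6) / 1.1833 = 17.1/1.1833 = 14.451 cmH2O·s/L.
C = Vt/(Pplat − PEEP) = 500.0 / (17.6 − 5) = 500.0/12.6 = 39.683 mL/cmH2O.
τ = R × C = 14.451 × 0.03968 L/cmH2O = 0.5734 s.
Fraction remaining = e^(−Te/τ) = e^(−0.35/0.5734) = 0.5431; trapped volume = 500.0 × 0.5431 = 271.55 mL.
Additional alveolar pressure from trapping ≈ V_trapped / C = 271.55 / 39.683 = 6.843 cmH2O.

6.8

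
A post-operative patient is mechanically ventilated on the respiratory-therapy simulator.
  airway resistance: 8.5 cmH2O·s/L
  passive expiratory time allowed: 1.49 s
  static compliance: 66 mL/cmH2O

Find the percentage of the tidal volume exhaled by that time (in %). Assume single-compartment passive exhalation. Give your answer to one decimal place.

93.0

τ = R × C = 8.5 × 66 mL/cmH2O = 8.5 × 0.066 L/cmH2O = 0.561 s.
Passive exhalation: V(t)/V₀ = e^(−t/τ) = e^(−1.49/0.561) = 0.07023.
Fraction exhaled = 1 − 0.07023 = 0.9298 → 92.98%.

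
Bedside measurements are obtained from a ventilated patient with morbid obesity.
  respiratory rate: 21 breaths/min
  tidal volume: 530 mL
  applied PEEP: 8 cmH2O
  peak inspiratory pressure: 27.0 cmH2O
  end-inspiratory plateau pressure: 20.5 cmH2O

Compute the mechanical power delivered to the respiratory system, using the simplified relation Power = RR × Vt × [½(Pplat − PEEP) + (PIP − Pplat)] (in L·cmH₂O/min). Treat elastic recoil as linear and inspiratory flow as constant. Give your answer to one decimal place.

141.9

Per-breath work = Vt × [½(Pplat−PEEP) + (PIP−Pplat)] = 0.530 × [0.5×12.5 + 6.5] = 0.530 × 12.75 = 6.758 L·cmH2O.
Power = 21 × 6.758 = 141.92 L·cmH2O/min.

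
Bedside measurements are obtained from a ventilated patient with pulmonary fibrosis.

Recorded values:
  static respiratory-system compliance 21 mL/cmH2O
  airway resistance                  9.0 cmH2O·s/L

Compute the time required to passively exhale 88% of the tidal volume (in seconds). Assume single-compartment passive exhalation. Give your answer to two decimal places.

τ = R × C = 9.0 × 21 mL/cmH2O = 9.0 × 0.021 L/cmH2O = 0.189 s.
Exhaled fraction f = 1 − e^(−t/τ) → t = −τ·ln(1 − f) = −0.189·ln(0.12) = 0.4007 s.

0.40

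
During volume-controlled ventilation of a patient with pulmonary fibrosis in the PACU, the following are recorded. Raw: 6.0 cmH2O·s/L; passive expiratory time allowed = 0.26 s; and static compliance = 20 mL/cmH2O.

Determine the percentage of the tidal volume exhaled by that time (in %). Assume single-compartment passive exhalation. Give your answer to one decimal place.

88.5

τ = R × C = 6.0 × 20 mL/cmH2O = 6.0 × 0.020 L/cmH2O = 0.12 s.
Passive exhalation: V(t)/V₀ = e^(−t/τ) = e^(−0.26/0.12) = 0.1146.
Fraction exhaled = 1 − 0.1146 = 0.8854 → 88.54%.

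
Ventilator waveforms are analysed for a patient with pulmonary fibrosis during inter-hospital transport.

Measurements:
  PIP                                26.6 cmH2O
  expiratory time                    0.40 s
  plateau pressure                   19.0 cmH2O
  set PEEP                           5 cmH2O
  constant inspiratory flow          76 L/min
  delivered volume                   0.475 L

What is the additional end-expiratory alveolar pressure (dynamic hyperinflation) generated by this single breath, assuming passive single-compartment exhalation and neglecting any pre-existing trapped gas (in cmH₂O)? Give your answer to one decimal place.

2.0

Flow: 76 L/min ÷ 60 = 1.2667 L/s.
R = (PIP − Pplat)/V̇ = (26.6 − 19.0) / 1.2667 = 7.6/1.2667 = 6.0 cmH2O·s/L.
C = Vt/(Pplat − PEEP) = 475.0 / (19.0 − 5) = 475.0/14.0 = 33.929 mL/cmH2O.
τ = R × C = 6.0 × 0.03393 L/cmH2O = 0.2036 s.
Fraction remaining = e^(−Te/τ) = e^(−0.40/0.2036) = 0.1402; trapped volume = 475.0 × 0.1402 = 66.595 mL.
Additional alveolar pressure from trapping ≈ V_trapped / C = 66.595 / 33.929 = 1.963 cmH2O.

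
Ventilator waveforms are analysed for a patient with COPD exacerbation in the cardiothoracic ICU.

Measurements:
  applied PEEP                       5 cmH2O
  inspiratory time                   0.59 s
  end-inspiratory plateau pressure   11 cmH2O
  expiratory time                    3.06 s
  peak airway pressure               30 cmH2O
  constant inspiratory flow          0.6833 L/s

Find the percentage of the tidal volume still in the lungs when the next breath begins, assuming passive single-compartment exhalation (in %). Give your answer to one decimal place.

19.4

Vt = flow × Ti = 0.6833 L/s × 0.59 s × 1000 mL/L = 403.15 mL.
R = (PIP − Pplat)/V̇ = (30 − 11) / 0.6833 = 19.0/0.6833 = 27.806 cmH2O·s/L.
C = Vt/(Pplat − PEEP) = 403.15 / (11 − 5) = 403.15/6.0 = 67.192 mL/cmH2O.
τ = R × C = 27.806 × 0.06719 L/cmH2O = 1.868 s.
Fraction remaining at end-expiration = e^(−Te/τ) = e^(−3.06/1.868) = 0.1943 → 19.43%.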